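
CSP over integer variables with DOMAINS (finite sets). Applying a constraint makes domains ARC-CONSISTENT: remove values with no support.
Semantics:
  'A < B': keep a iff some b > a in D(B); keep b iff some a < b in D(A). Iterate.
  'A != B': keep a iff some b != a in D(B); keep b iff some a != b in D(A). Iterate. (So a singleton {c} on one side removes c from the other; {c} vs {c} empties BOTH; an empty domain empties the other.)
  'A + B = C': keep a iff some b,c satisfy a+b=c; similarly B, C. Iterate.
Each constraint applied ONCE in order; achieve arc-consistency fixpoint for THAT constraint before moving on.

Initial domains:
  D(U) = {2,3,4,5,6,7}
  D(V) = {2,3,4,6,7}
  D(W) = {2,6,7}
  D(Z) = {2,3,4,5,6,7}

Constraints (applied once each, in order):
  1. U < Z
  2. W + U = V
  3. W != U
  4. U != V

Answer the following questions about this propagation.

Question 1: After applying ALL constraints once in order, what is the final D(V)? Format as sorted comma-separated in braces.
Answer: {4,6,7}

Derivation:
Constraint 1 (U < Z) on D(U)={2,3,4,5,6,7} D(Z)={2,3,4,5,6,7}: U {2,3,4,5,6,7}->{2,3,4,5,6}; Z {2,3,4,5,6,7}->{3,4,5,6,7}
Constraint 2 (W + U = V) on D(W)={2,6,7} D(U)={2,3,4,5,6} D(V)={2,3,4,6,7}: W {2,6,7}->{2}; U {2,3,4,5,6}->{2,4,5}; V {2,3,4,6,7}->{4,6,7}
Constraint 3 (W != U) on D(W)={2} D(U)={2,4,5}: U {2,4,5}->{4,5}
Constraint 4 (U != V) on D(U)={4,5} D(V)={4,6,7}: no change
So after all 4 constraints: D(V) = {4,6,7}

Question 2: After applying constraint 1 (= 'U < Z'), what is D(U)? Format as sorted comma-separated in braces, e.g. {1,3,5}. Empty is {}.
Answer: {2,3,4,5,6}

Derivation:
Constraint 1 (U < Z) on D(U)={2,3,4,5,6,7} D(Z)={2,3,4,5,6,7}: U {2,3,4,5,6,7}->{2,3,4,5,6}; Z {2,3,4,5,6,7}->{3,4,5,6,7}
So after constraint 1: D(U) = {2,3,4,5,6}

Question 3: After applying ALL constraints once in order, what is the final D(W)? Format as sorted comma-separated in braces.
Constraint 1 (U < Z) on D(U)={2,3,4,5,6,7} D(Z)={2,3,4,5,6,7}: U {2,3,4,5,6,7}->{2,3,4,5,6}; Z {2,3,4,5,6,7}->{3,4,5,6,7}
Constraint 2 (W + U = V) on D(W)={2,6,7} D(U)={2,3,4,5,6} D(V)={2,3,4,6,7}: W {2,6,7}->{2}; U {2,3,4,5,6}->{2,4,5}; V {2,3,4,6,7}->{4,6,7}
Constraint 3 (W != U) on D(W)={2} D(U)={2,4,5}: U {2,4,5}->{4,5}
Constraint 4 (U != V) on D(U)={4,5} D(V)={4,6,7}: no change
So after all 4 constraints: D(W) = {2}

Answer: {2}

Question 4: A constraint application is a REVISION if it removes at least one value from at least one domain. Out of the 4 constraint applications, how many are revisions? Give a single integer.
Answer: 3

Derivation:
Constraint 1 (U < Z) on D(U)={2,3,4,5,6,7} D(Z)={2,3,4,5,6,7}: U {2,3,4,5,6,7}->{2,3,4,5,6}; Z {2,3,4,5,6,7}->{3,4,5,6,7} => REVISION
Constraint 2 (W + U = V) on D(W)={2,6,7} D(U)={2,3,4,5,6} D(V)={2,3,4,6,7}: W {2,6,7}->{2}; U {2,3,4,5,6}->{2,4,5}; V {2,3,4,6,7}->{4,6,7} => REVISION
Constraint 3 (W != U) on D(W)={2} D(U)={2,4,5}: U {2,4,5}->{4,5} => REVISION
Constraint 4 (U != V) on D(U)={4,5} D(V)={4,6,7}: no change => not a revision
Total revisions = 3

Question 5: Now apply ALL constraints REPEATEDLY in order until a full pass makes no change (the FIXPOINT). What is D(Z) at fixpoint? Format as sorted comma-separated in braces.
Answer: {5,6,7}

Derivation:
pass 0 (initial): D(Z)={2,3,4,5,6,7}
pass 1: U {2,3,4,5,6,7}->{4,5}; V {2,3,4,6,7}->{4,6,7}; W {2,6,7}->{2}; Z {2,3,4,5,6,7}->{3,4,5,6,7}
pass 2: V {4,6,7}->{6,7}; Z {3,4,5,6,7}->{5,6,7}
pass 3: no change
Fixpoint after 3 passes: D(Z) = {5,6,7}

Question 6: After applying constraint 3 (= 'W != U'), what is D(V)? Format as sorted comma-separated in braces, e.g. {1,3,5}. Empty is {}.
Constraint 1 (U < Z) on D(U)={2,3,4,5,6,7} D(Z)={2,3,4,5,6,7}: U {2,3,4,5,6,7}->{2,3,4,5,6}; Z {2,3,4,5,6,7}->{3,4,5,6,7}
Constraint 2 (W + U = V) on D(W)={2,6,7} D(U)={2,3,4,5,6} D(V)={2,3,4,6,7}: W {2,6,7}->{2}; U {2,3,4,5,6}->{2,4,5}; V {2,3,4,6,7}->{4,6,7}
Constraint 3 (W != U) on D(W)={2} D(U)={2,4,5}: U {2,4,5}->{4,5}
So after constraint 3: D(V) = {4,6,7}

Answer: {4,6,7}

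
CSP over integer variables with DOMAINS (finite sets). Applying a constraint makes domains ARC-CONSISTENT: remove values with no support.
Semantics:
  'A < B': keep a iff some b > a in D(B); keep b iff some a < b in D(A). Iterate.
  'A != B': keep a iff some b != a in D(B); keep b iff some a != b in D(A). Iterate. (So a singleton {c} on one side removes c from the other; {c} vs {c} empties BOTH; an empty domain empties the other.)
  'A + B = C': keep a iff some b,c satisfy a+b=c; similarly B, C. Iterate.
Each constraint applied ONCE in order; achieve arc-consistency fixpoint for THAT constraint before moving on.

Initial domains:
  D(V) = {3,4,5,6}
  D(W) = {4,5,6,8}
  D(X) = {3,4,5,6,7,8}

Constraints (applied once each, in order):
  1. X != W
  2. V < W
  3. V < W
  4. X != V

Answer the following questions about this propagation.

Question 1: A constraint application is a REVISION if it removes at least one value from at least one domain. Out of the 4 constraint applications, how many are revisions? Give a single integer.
Answer: 0

Derivation:
Constraint 1 (X != W) on D(X)={3,4,5,6,7,8} D(W)={4,5,6,8}: no change => not a revision
Constraint 2 (V < W) on D(V)={3,4,5,6} D(W)={4,5,6,8}: no change => not a revision
Constraint 3 (V < W) on D(V)={3,4,5,6} D(W)={4,5,6,8}: no change => not a revision
Constraint 4 (X != V) on D(X)={3,4,5,6,7,8} D(V)={3,4,5,6}: no change => not a revision
Total revisions = 0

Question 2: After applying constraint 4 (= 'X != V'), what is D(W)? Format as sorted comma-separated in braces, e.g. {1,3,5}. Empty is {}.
Constraint 1 (X != W) on D(X)={3,4,5,6,7,8} D(W)={4,5,6,8}: no change
Constraint 2 (V < W) on D(V)={3,4,5,6} D(W)={4,5,6,8}: no change
Constraint 3 (V < W) on D(V)={3,4,5,6} D(W)={4,5,6,8}: no change
Constraint 4 (X != V) on D(X)={3,4,5,6,7,8} D(V)={3,4,5,6}: no change
So after constraint 4: D(W) = {4,5,6,8}

Answer: {4,5,6,8}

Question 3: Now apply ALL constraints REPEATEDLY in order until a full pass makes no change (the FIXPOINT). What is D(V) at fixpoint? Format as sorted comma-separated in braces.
pass 0 (initial): D(V)={3,4,5,6}
pass 1: no change
Fixpoint after 1 passes: D(V) = {3,4,5,6}

Answer: {3,4,5,6}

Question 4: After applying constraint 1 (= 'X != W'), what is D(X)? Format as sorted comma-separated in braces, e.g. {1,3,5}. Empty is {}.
Constraint 1 (X != W) on D(X)={3,4,5,6,7,8} D(W)={4,5,6,8}: no change
So after constraint 1: D(X) = {3,4,5,6,7,8}

Answer: {3,4,5,6,7,8}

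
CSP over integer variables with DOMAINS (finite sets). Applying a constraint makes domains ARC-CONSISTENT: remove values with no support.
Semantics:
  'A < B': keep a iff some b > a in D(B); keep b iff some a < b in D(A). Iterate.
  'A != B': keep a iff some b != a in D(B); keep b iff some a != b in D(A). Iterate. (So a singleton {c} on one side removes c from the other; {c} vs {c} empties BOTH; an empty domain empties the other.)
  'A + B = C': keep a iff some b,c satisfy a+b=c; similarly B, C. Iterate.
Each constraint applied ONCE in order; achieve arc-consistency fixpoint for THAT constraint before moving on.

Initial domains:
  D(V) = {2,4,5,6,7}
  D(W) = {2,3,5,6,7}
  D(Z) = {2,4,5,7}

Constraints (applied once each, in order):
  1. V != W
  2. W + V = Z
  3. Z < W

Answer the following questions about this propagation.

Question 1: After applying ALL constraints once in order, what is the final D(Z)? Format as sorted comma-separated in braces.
Constraint 1 (V != W) on D(V)={2,4,5,6,7} D(W)={2,3,5,6,7}: no change
Constraint 2 (W + V = Z) on D(W)={2,3,5,6,7} D(V)={2,4,5,6,7} D(Z)={2,4,5,7}: W {2,3,5,6,7}->{2,3,5}; V {2,4,5,6,7}->{2,4,5}; Z {2,4,5,7}->{4,5,7}
Constraint 3 (Z < W) on D(Z)={4,5,7} D(W)={2,3,5}: Z {4,5,7}->{4}; W {2,3,5}->{5}
So after all 3 constraints: D(Z) = {4}

Answer: {4}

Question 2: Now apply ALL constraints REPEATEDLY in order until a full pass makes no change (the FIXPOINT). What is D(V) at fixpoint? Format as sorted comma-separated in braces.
Answer: {}

Derivation:
pass 0 (initial): D(V)={2,4,5,6,7}
pass 1: V {2,4,5,6,7}->{2,4,5}; W {2,3,5,6,7}->{5}; Z {2,4,5,7}->{4}
pass 2: V {2,4,5}->{}; W {5}->{}; Z {4}->{}
pass 3: no change
Fixpoint after 3 passes: D(V) = {}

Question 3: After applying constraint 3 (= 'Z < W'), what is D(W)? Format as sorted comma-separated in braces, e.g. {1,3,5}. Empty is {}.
Answer: {5}

Derivation:
Constraint 1 (V != W) on D(V)={2,4,5,6,7} D(W)={2,3,5,6,7}: no change
Constraint 2 (W + V = Z) on D(W)={2,3,5,6,7} D(V)={2,4,5,6,7} D(Z)={2,4,5,7}: W {2,3,5,6,7}->{2,3,5}; V {2,4,5,6,7}->{2,4,5}; Z {2,4,5,7}->{4,5,7}
Constraint 3 (Z < W) on D(Z)={4,5,7} D(W)={2,3,5}: Z {4,5,7}->{4}; W {2,3,5}->{5}
So after constraint 3: D(W) = {5}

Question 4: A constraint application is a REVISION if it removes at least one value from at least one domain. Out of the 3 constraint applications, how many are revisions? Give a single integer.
Constraint 1 (V != W) on D(V)={2,4,5,6,7} D(W)={2,3,5,6,7}: no change => not a revision
Constraint 2 (W + V = Z) on D(W)={2,3,5,6,7} D(V)={2,4,5,6,7} D(Z)={2,4,5,7}: W {2,3,5,6,7}->{2,3,5}; V {2,4,5,6,7}->{2,4,5}; Z {2,4,5,7}->{4,5,7} => REVISION
Constraint 3 (Z < W) on D(Z)={4,5,7} D(W)={2,3,5}: Z {4,5,7}->{4}; W {2,3,5}->{5} => REVISION
Total revisions = 2

Answer: 2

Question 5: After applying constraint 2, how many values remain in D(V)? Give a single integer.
Constraint 1 (V != W) on D(V)={2,4,5,6,7} D(W)={2,3,5,6,7}: no change
Constraint 2 (W + V = Z) on D(W)={2,3,5,6,7} D(V)={2,4,5,6,7} D(Z)={2,4,5,7}: W {2,3,5,6,7}->{2,3,5}; V {2,4,5,6,7}->{2,4,5}; Z {2,4,5,7}->{4,5,7}
So after constraint 2: D(V)={2,4,5}, size = 3

Answer: 3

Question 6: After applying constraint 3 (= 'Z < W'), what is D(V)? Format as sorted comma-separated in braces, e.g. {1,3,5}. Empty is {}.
Constraint 1 (V != W) on D(V)={2,4,5,6,7} D(W)={2,3,5,6,7}: no change
Constraint 2 (W + V = Z) on D(W)={2,3,5,6,7} D(V)={2,4,5,6,7} D(Z)={2,4,5,7}: W {2,3,5,6,7}->{2,3,5}; V {2,4,5,6,7}->{2,4,5}; Z {2,4,5,7}->{4,5,7}
Constraint 3 (Z < W) on D(Z)={4,5,7} D(W)={2,3,5}: Z {4,5,7}->{4}; W {2,3,5}->{5}
So after constraint 3: D(V) = {2,4,5}

Answer: {2,4,5}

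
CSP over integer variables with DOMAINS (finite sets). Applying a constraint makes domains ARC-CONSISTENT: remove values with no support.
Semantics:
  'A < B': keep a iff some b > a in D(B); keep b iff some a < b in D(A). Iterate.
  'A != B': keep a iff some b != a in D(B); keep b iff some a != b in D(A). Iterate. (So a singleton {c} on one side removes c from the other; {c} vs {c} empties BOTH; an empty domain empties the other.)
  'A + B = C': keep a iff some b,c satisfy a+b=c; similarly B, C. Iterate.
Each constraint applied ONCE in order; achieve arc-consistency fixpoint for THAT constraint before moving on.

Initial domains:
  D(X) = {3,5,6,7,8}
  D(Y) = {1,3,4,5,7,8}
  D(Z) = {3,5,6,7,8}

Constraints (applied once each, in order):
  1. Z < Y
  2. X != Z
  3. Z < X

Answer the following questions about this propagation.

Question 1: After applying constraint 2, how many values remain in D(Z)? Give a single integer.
Constraint 1 (Z < Y) on D(Z)={3,5,6,7,8} D(Y)={1,3,4,5,7,8}: Z {3,5,6,7,8}->{3,5,6,7}; Y {1,3,4,5,7,8}->{4,5,7,8}
Constraint 2 (X != Z) on D(X)={3,5,6,7,8} D(Z)={3,5,6,7}: no change
So after constraint 2: D(Z)={3,5,6,7}, size = 4

Answer: 4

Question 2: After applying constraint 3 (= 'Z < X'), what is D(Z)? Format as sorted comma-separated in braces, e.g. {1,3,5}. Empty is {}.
Constraint 1 (Z < Y) on D(Z)={3,5,6,7,8} D(Y)={1,3,4,5,7,8}: Z {3,5,6,7,8}->{3,5,6,7}; Y {1,3,4,5,7,8}->{4,5,7,8}
Constraint 2 (X != Z) on D(X)={3,5,6,7,8} D(Z)={3,5,6,7}: no change
Constraint 3 (Z < X) on D(Z)={3,5,6,7} D(X)={3,5,6,7,8}: X {3,5,6,7,8}->{5,6,7,8}
So after constraint 3: D(Z) = {3,5,6,7}

Answer: {3,5,6,7}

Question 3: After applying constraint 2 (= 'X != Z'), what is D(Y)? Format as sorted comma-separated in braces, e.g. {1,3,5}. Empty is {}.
Answer: {4,5,7,8}

Derivation:
Constraint 1 (Z < Y) on D(Z)={3,5,6,7,8} D(Y)={1,3,4,5,7,8}: Z {3,5,6,7,8}->{3,5,6,7}; Y {1,3,4,5,7,8}->{4,5,7,8}
Constraint 2 (X != Z) on D(X)={3,5,6,7,8} D(Z)={3,5,6,7}: no change
So after constraint 2: D(Y) = {4,5,7,8}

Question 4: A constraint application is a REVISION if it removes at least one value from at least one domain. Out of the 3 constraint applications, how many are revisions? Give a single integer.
Constraint 1 (Z < Y) on D(Z)={3,5,6,7,8} D(Y)={1,3,4,5,7,8}: Z {3,5,6,7,8}->{3,5,6,7}; Y {1,3,4,5,7,8}->{4,5,7,8} => REVISION
Constraint 2 (X != Z) on D(X)={3,5,6,7,8} D(Z)={3,5,6,7}: no change => not a revision
Constraint 3 (Z < X) on D(Z)={3,5,6,7} D(X)={3,5,6,7,8}: X {3,5,6,7,8}->{5,6,7,8} => REVISION
Total revisions = 2

Answer: 2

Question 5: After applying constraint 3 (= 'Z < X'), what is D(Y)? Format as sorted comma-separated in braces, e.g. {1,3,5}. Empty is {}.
Answer: {4,5,7,8}

Derivation:
Constraint 1 (Z < Y) on D(Z)={3,5,6,7,8} D(Y)={1,3,4,5,7,8}: Z {3,5,6,7,8}->{3,5,6,7}; Y {1,3,4,5,7,8}->{4,5,7,8}
Constraint 2 (X != Z) on D(X)={3,5,6,7,8} D(Z)={3,5,6,7}: no change
Constraint 3 (Z < X) on D(Z)={3,5,6,7} D(X)={3,5,6,7,8}: X {3,5,6,7,8}->{5,6,7,8}
So after constraint 3: D(Y) = {4,5,7,8}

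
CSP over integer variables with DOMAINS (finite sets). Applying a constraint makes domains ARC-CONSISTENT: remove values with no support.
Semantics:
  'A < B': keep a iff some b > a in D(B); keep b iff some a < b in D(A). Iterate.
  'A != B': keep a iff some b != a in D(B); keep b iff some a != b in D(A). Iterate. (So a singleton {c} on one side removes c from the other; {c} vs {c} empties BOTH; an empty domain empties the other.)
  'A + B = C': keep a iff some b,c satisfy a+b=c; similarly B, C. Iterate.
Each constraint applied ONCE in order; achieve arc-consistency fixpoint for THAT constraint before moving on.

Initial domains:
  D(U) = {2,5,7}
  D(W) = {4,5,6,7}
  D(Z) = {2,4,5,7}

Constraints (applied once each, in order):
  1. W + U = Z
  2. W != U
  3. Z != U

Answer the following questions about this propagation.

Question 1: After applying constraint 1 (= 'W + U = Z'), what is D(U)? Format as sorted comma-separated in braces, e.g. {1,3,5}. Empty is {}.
Answer: {2}

Derivation:
Constraint 1 (W + U = Z) on D(W)={4,5,6,7} D(U)={2,5,7} D(Z)={2,4,5,7}: W {4,5,6,7}->{5}; U {2,5,7}->{2}; Z {2,4,5,7}->{7}
So after constraint 1: D(U) = {2}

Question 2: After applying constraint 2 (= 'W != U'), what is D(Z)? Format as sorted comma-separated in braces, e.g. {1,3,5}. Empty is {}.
Constraint 1 (W + U = Z) on D(W)={4,5,6,7} D(U)={2,5,7} D(Z)={2,4,5,7}: W {4,5,6,7}->{5}; U {2,5,7}->{2}; Z {2,4,5,7}->{7}
Constraint 2 (W != U) on D(W)={5} D(U)={2}: no change
So after constraint 2: D(Z) = {7}

Answer: {7}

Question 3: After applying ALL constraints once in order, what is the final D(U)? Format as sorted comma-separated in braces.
Answer: {2}

Derivation:
Constraint 1 (W + U = Z) on D(W)={4,5,6,7} D(U)={2,5,7} D(Z)={2,4,5,7}: W {4,5,6,7}->{5}; U {2,5,7}->{2}; Z {2,4,5,7}->{7}
Constraint 2 (W != U) on D(W)={5} D(U)={2}: no change
Constraint 3 (Z != U) on D(Z)={7} D(U)={2}: no change
So after all 3 constraints: D(U) = {2}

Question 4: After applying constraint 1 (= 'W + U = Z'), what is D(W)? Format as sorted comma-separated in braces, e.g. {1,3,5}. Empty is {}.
Constraint 1 (W + U = Z) on D(W)={4,5,6,7} D(U)={2,5,7} D(Z)={2,4,5,7}: W {4,5,6,7}->{5}; U {2,5,7}->{2}; Z {2,4,5,7}->{7}
So after constraint 1: D(W) = {5}

Answer: {5}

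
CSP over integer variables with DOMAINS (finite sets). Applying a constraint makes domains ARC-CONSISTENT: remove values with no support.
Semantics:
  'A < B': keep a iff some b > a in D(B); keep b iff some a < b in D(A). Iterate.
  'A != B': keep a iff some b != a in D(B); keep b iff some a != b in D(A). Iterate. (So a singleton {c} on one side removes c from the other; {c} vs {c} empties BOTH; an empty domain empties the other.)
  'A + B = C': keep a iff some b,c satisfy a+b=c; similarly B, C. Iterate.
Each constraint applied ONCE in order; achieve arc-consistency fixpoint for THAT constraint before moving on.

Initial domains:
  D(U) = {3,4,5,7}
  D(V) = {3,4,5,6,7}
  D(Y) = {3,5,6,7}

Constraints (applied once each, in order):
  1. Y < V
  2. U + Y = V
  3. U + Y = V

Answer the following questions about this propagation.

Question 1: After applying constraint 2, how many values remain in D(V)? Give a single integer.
Constraint 1 (Y < V) on D(Y)={3,5,6,7} D(V)={3,4,5,6,7}: Y {3,5,6,7}->{3,5,6}; V {3,4,5,6,7}->{4,5,6,7}
Constraint 2 (U + Y = V) on D(U)={3,4,5,7} D(Y)={3,5,6} D(V)={4,5,6,7}: U {3,4,5,7}->{3,4}; Y {3,5,6}->{3}; V {4,5,6,7}->{6,7}
So after constraint 2: D(V)={6,7}, size = 2

Answer: 2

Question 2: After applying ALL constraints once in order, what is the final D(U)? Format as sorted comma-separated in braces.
Answer: {3,4}

Derivation:
Constraint 1 (Y < V) on D(Y)={3,5,6,7} D(V)={3,4,5,6,7}: Y {3,5,6,7}->{3,5,6}; V {3,4,5,6,7}->{4,5,6,7}
Constraint 2 (U + Y = V) on D(U)={3,4,5,7} D(Y)={3,5,6} D(V)={4,5,6,7}: U {3,4,5,7}->{3,4}; Y {3,5,6}->{3}; V {4,5,6,7}->{6,7}
Constraint 3 (U + Y = V) on D(U)={3,4} D(Y)={3} D(V)={6,7}: no change
So after all 3 constraints: D(U) = {3,4}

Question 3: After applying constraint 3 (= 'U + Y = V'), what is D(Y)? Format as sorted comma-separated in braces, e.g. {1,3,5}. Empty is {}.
Constraint 1 (Y < V) on D(Y)={3,5,6,7} D(V)={3,4,5,6,7}: Y {3,5,6,7}->{3,5,6}; V {3,4,5,6,7}->{4,5,6,7}
Constraint 2 (U + Y = V) on D(U)={3,4,5,7} D(Y)={3,5,6} D(V)={4,5,6,7}: U {3,4,5,7}->{3,4}; Y {3,5,6}->{3}; V {4,5,6,7}->{6,7}
Constraint 3 (U + Y = V) on D(U)={3,4} D(Y)={3} D(V)={6,7}: no change
So after constraint 3: D(Y) = {3}

Answer: {3}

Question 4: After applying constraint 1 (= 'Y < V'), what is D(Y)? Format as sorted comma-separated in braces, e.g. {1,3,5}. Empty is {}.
Answer: {3,5,6}

Derivation:
Constraint 1 (Y < V) on D(Y)={3,5,6,7} D(V)={3,4,5,6,7}: Y {3,5,6,7}->{3,5,6}; V {3,4,5,6,7}->{4,5,6,7}
So after constraint 1: D(Y) = {3,5,6}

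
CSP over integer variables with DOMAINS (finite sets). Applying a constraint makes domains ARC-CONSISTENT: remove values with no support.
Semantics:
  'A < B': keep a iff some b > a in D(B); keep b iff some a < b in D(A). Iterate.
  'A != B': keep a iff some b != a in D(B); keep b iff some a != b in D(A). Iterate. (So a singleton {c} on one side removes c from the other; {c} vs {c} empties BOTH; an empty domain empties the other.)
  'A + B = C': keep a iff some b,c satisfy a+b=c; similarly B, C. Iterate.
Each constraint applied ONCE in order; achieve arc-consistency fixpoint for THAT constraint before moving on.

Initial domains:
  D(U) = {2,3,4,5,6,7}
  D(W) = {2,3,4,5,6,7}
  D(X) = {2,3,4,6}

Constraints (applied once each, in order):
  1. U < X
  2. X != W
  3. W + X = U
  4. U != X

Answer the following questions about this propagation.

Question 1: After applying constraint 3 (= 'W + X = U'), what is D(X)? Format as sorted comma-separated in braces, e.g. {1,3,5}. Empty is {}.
Constraint 1 (U < X) on D(U)={2,3,4,5,6,7} D(X)={2,3,4,6}: U {2,3,4,5,6,7}->{2,3,4,5}; X {2,3,4,6}->{3,4,6}
Constraint 2 (X != W) on D(X)={3,4,6} D(W)={2,3,4,5,6,7}: no change
Constraint 3 (W + X = U) on D(W)={2,3,4,5,6,7} D(X)={3,4,6} D(U)={2,3,4,5}: W {2,3,4,5,6,7}->{2}; X {3,4,6}->{3}; U {2,3,4,5}->{5}
So after constraint 3: D(X) = {3}

Answer: {3}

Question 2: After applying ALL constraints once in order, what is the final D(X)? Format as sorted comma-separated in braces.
Constraint 1 (U < X) on D(U)={2,3,4,5,6,7} D(X)={2,3,4,6}: U {2,3,4,5,6,7}->{2,3,4,5}; X {2,3,4,6}->{3,4,6}
Constraint 2 (X != W) on D(X)={3,4,6} D(W)={2,3,4,5,6,7}: no change
Constraint 3 (W + X = U) on D(W)={2,3,4,5,6,7} D(X)={3,4,6} D(U)={2,3,4,5}: W {2,3,4,5,6,7}->{2}; X {3,4,6}->{3}; U {2,3,4,5}->{5}
Constraint 4 (U != X) on D(U)={5} D(X)={3}: no change
So after all 4 constraints: D(X) = {3}

Answer: {3}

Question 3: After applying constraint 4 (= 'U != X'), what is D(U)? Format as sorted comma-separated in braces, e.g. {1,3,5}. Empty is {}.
Constraint 1 (U < X) on D(U)={2,3,4,5,6,7} D(X)={2,3,4,6}: U {2,3,4,5,6,7}->{2,3,4,5}; X {2,3,4,6}->{3,4,6}
Constraint 2 (X != W) on D(X)={3,4,6} D(W)={2,3,4,5,6,7}: no change
Constraint 3 (W + X = U) on D(W)={2,3,4,5,6,7} D(X)={3,4,6} D(U)={2,3,4,5}: W {2,3,4,5,6,7}->{2}; X {3,4,6}->{3}; U {2,3,4,5}->{5}
Constraint 4 (U != X) on D(U)={5} D(X)={3}: no change
So after constraint 4: D(U) = {5}

Answer: {5}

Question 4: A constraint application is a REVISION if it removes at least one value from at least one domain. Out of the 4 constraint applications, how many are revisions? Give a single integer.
Answer: 2

Derivation:
Constraint 1 (U < X) on D(U)={2,3,4,5,6,7} D(X)={2,3,4,6}: U {2,3,4,5,6,7}->{2,3,4,5}; X {2,3,4,6}->{3,4,6} => REVISION
Constraint 2 (X != W) on D(X)={3,4,6} D(W)={2,3,4,5,6,7}: no change => not a revision
Constraint 3 (W + X = U) on D(W)={2,3,4,5,6,7} D(X)={3,4,6} D(U)={2,3,4,5}: W {2,3,4,5,6,7}->{2}; X {3,4,6}->{3}; U {2,3,4,5}->{5} => REVISION
Constraint 4 (U != X) on D(U)={5} D(X)={3}: no change => not a revision
Total revisions = 2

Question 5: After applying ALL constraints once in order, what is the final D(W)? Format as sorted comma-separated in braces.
Constraint 1 (U < X) on D(U)={2,3,4,5,6,7} D(X)={2,3,4,6}: U {2,3,4,5,6,7}->{2,3,4,5}; X {2,3,4,6}->{3,4,6}
Constraint 2 (X != W) on D(X)={3,4,6} D(W)={2,3,4,5,6,7}: no change
Constraint 3 (W + X = U) on D(W)={2,3,4,5,6,7} D(X)={3,4,6} D(U)={2,3,4,5}: W {2,3,4,5,6,7}->{2}; X {3,4,6}->{3}; U {2,3,4,5}->{5}
Constraint 4 (U != X) on D(U)={5} D(X)={3}: no change
So after all 4 constraints: D(W) = {2}

Answer: {2}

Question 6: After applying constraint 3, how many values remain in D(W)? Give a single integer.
Constraint 1 (U < X) on D(U)={2,3,4,5,6,7} D(X)={2,3,4,6}: U {2,3,4,5,6,7}->{2,3,4,5}; X {2,3,4,6}->{3,4,6}
Constraint 2 (X != W) on D(X)={3,4,6} D(W)={2,3,4,5,6,7}: no change
Constraint 3 (W + X = U) on D(W)={2,3,4,5,6,7} D(X)={3,4,6} D(U)={2,3,4,5}: W {2,3,4,5,6,7}->{2}; X {3,4,6}->{3}; U {2,3,4,5}->{5}
So after constraint 3: D(W)={2}, size = 1

Answer: 1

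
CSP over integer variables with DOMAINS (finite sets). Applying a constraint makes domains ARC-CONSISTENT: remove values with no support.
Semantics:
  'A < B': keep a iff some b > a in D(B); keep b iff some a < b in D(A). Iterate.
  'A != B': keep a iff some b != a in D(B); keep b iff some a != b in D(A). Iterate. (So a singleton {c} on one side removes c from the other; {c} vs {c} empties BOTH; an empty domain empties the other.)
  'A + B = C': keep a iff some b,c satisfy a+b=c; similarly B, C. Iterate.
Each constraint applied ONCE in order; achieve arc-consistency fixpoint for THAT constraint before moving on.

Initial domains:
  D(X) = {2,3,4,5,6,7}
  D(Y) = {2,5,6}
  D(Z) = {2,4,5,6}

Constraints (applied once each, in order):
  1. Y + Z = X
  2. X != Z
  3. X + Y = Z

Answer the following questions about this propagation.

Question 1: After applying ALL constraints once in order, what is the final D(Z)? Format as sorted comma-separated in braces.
Constraint 1 (Y + Z = X) on D(Y)={2,5,6} D(Z)={2,4,5,6} D(X)={2,3,4,5,6,7}: Y {2,5,6}->{2,5}; Z {2,4,5,6}->{2,4,5}; X {2,3,4,5,6,7}->{4,6,7}
Constraint 2 (X != Z) on D(X)={4,6,7} D(Z)={2,4,5}: no change
Constraint 3 (X + Y = Z) on D(X)={4,6,7} D(Y)={2,5} D(Z)={2,4,5}: X {4,6,7}->{}; Y {2,5}->{}; Z {2,4,5}->{}
So after all 3 constraints: D(Z) = {}

Answer: {}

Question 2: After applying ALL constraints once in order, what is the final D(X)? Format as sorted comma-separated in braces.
Answer: {}

Derivation:
Constraint 1 (Y + Z = X) on D(Y)={2,5,6} D(Z)={2,4,5,6} D(X)={2,3,4,5,6,7}: Y {2,5,6}->{2,5}; Z {2,4,5,6}->{2,4,5}; X {2,3,4,5,6,7}->{4,6,7}
Constraint 2 (X != Z) on D(X)={4,6,7} D(Z)={2,4,5}: no change
Constraint 3 (X + Y = Z) on D(X)={4,6,7} D(Y)={2,5} D(Z)={2,4,5}: X {4,6,7}->{}; Y {2,5}->{}; Z {2,4,5}->{}
So after all 3 constraints: D(X) = {}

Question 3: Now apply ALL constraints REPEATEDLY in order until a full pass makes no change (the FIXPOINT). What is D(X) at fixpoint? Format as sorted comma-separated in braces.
pass 0 (initial): D(X)={2,3,4,5,6,7}
pass 1: X {2,3,4,5,6,7}->{}; Y {2,5,6}->{}; Z {2,4,5,6}->{}
pass 2: no change
Fixpoint after 2 passes: D(X) = {}

Answer: {}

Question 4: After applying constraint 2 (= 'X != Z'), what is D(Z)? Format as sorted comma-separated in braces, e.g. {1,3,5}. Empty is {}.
Constraint 1 (Y + Z = X) on D(Y)={2,5,6} D(Z)={2,4,5,6} D(X)={2,3,4,5,6,7}: Y {2,5,6}->{2,5}; Z {2,4,5,6}->{2,4,5}; X {2,3,4,5,6,7}->{4,6,7}
Constraint 2 (X != Z) on D(X)={4,6,7} D(Z)={2,4,5}: no change
So after constraint 2: D(Z) = {2,4,5}

Answer: {2,4,5}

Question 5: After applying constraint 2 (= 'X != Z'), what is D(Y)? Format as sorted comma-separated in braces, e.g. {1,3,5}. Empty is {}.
Answer: {2,5}

Derivation:
Constraint 1 (Y + Z = X) on D(Y)={2,5,6} D(Z)={2,4,5,6} D(X)={2,3,4,5,6,7}: Y {2,5,6}->{2,5}; Z {2,4,5,6}->{2,4,5}; X {2,3,4,5,6,7}->{4,6,7}
Constraint 2 (X != Z) on D(X)={4,6,7} D(Z)={2,4,5}: no change
So after constraint 2: D(Y) = {2,5}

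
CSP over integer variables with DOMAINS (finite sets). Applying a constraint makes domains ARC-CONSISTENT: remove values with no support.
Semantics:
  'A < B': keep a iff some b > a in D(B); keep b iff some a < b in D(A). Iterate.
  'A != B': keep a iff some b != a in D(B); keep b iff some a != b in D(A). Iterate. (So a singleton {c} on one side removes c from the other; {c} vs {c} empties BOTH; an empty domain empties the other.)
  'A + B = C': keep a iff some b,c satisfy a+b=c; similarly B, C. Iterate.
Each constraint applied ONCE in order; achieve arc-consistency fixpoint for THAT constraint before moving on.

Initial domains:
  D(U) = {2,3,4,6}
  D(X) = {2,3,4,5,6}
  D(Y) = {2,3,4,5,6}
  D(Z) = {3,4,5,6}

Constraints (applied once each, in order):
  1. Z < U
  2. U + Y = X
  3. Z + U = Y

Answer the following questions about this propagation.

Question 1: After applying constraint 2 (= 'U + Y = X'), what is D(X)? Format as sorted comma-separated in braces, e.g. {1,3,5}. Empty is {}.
Constraint 1 (Z < U) on D(Z)={3,4,5,6} D(U)={2,3,4,6}: Z {3,4,5,6}->{3,4,5}; U {2,3,4,6}->{4,6}
Constraint 2 (U + Y = X) on D(U)={4,6} D(Y)={2,3,4,5,6} D(X)={2,3,4,5,6}: U {4,6}->{4}; Y {2,3,4,5,6}->{2}; X {2,3,4,5,6}->{6}
So after constraint 2: D(X) = {6}

Answer: {6}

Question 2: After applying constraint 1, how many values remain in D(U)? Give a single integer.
Constraint 1 (Z < U) on D(Z)={3,4,5,6} D(U)={2,3,4,6}: Z {3,4,5,6}->{3,4,5}; U {2,3,4,6}->{4,6}
So after constraint 1: D(U)={4,6}, size = 2

Answer: 2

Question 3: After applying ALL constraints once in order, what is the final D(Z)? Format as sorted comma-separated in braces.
Answer: {}

Derivation:
Constraint 1 (Z < U) on D(Z)={3,4,5,6} D(U)={2,3,4,6}: Z {3,4,5,6}->{3,4,5}; U {2,3,4,6}->{4,6}
Constraint 2 (U + Y = X) on D(U)={4,6} D(Y)={2,3,4,5,6} D(X)={2,3,4,5,6}: U {4,6}->{4}; Y {2,3,4,5,6}->{2}; X {2,3,4,5,6}->{6}
Constraint 3 (Z + U = Y) on D(Z)={3,4,5} D(U)={4} D(Y)={2}: Z {3,4,5}->{}; U {4}->{}; Y {2}->{}
So after all 3 constraints: D(Z) = {}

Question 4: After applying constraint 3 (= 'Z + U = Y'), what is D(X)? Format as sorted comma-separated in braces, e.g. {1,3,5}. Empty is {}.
Constraint 1 (Z < U) on D(Z)={3,4,5,6} D(U)={2,3,4,6}: Z {3,4,5,6}->{3,4,5}; U {2,3,4,6}->{4,6}
Constraint 2 (U + Y = X) on D(U)={4,6} D(Y)={2,3,4,5,6} D(X)={2,3,4,5,6}: U {4,6}->{4}; Y {2,3,4,5,6}->{2}; X {2,3,4,5,6}->{6}
Constraint 3 (Z + U = Y) on D(Z)={3,4,5} D(U)={4} D(Y)={2}: Z {3,4,5}->{}; U {4}->{}; Y {2}->{}
So after constraint 3: D(X) = {6}

Answer: {6}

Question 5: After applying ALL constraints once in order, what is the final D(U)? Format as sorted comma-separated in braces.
Answer: {}

Derivation:
Constraint 1 (Z < U) on D(Z)={3,4,5,6} D(U)={2,3,4,6}: Z {3,4,5,6}->{3,4,5}; U {2,3,4,6}->{4,6}
Constraint 2 (U + Y = X) on D(U)={4,6} D(Y)={2,3,4,5,6} D(X)={2,3,4,5,6}: U {4,6}->{4}; Y {2,3,4,5,6}->{2}; X {2,3,4,5,6}->{6}
Constraint 3 (Z + U = Y) on D(Z)={3,4,5} D(U)={4} D(Y)={2}: Z {3,4,5}->{}; U {4}->{}; Y {2}->{}
So after all 3 constraints: D(U) = {}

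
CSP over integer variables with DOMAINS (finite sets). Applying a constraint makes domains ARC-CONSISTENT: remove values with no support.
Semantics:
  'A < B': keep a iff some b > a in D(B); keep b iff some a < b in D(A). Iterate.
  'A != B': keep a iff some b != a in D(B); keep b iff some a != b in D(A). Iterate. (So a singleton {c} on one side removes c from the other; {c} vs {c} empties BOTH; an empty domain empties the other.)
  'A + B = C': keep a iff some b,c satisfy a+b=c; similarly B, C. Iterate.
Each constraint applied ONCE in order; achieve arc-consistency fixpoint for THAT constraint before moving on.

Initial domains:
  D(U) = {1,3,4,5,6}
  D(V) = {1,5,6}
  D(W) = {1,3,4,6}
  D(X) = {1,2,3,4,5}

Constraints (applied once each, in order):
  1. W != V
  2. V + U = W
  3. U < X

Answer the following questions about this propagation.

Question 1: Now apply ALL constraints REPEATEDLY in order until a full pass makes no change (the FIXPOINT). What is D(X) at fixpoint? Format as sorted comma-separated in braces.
Answer: {2,3,4,5}

Derivation:
pass 0 (initial): D(X)={1,2,3,4,5}
pass 1: U {1,3,4,5,6}->{1,3}; V {1,5,6}->{1,5}; W {1,3,4,6}->{4,6}; X {1,2,3,4,5}->{2,3,4,5}
pass 2: no change
Fixpoint after 2 passes: D(X) = {2,3,4,5}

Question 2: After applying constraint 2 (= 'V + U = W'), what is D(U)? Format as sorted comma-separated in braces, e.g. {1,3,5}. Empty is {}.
Constraint 1 (W != V) on D(W)={1,3,4,6} D(V)={1,5,6}: no change
Constraint 2 (V + U = W) on D(V)={1,5,6} D(U)={1,3,4,5,6} D(W)={1,3,4,6}: V {1,5,6}->{1,5}; U {1,3,4,5,6}->{1,3,5}; W {1,3,4,6}->{4,6}
So after constraint 2: D(U) = {1,3,5}

Answer: {1,3,5}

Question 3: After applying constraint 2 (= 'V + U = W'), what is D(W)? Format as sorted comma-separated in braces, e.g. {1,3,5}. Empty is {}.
Constraint 1 (W != V) on D(W)={1,3,4,6} D(V)={1,5,6}: no change
Constraint 2 (V + U = W) on D(V)={1,5,6} D(U)={1,3,4,5,6} D(W)={1,3,4,6}: V {1,5,6}->{1,5}; U {1,3,4,5,6}->{1,3,5}; W {1,3,4,6}->{4,6}
So after constraint 2: D(W) = {4,6}

Answer: {4,6}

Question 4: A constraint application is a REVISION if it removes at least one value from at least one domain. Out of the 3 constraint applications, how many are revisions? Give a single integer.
Constraint 1 (W != V) on D(W)={1,3,4,6} D(V)={1,5,6}: no change => not a revision
Constraint 2 (V + U = W) on D(V)={1,5,6} D(U)={1,3,4,5,6} D(W)={1,3,4,6}: V {1,5,6}->{1,5}; U {1,3,4,5,6}->{1,3,5}; W {1,3,4,6}->{4,6} => REVISION
Constraint 3 (U < X) on D(U)={1,3,5} D(X)={1,2,3,4,5}: U {1,3,5}->{1,3}; X {1,2,3,4,5}->{2,3,4,5} => REVISION
Total revisions = 2

Answer: 2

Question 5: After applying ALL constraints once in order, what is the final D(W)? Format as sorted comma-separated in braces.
Constraint 1 (W != V) on D(W)={1,3,4,6} D(V)={1,5,6}: no change
Constraint 2 (V + U = W) on D(V)={1,5,6} D(U)={1,3,4,5,6} D(W)={1,3,4,6}: V {1,5,6}->{1,5}; U {1,3,4,5,6}->{1,3,5}; W {1,3,4,6}->{4,6}
Constraint 3 (U < X) on D(U)={1,3,5} D(X)={1,2,3,4,5}: U {1,3,5}->{1,3}; X {1,2,3,4,5}->{2,3,4,5}
So after all 3 constraints: D(W) = {4,6}

Answer: {4,6}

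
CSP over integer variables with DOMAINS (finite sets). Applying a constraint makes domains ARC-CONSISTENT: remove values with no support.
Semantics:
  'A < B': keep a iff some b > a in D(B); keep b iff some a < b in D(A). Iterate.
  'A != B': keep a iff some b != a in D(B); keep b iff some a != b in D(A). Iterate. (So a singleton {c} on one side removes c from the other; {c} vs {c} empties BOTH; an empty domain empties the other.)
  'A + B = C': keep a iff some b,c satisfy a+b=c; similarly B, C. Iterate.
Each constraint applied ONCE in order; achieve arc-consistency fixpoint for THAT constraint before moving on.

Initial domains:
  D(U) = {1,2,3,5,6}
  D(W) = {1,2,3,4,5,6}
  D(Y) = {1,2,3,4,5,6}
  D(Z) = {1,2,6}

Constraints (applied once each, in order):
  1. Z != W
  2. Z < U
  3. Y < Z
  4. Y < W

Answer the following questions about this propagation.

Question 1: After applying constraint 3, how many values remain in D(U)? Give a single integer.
Answer: 4

Derivation:
Constraint 1 (Z != W) on D(Z)={1,2,6} D(W)={1,2,3,4,5,6}: no change
Constraint 2 (Z < U) on D(Z)={1,2,6} D(U)={1,2,3,5,6}: Z {1,2,6}->{1,2}; U {1,2,3,5,6}->{2,3,5,6}
Constraint 3 (Y < Z) on D(Y)={1,2,3,4,5,6} D(Z)={1,2}: Y {1,2,3,4,5,6}->{1}; Z {1,2}->{2}
So after constraint 3: D(U)={2,3,5,6}, size = 4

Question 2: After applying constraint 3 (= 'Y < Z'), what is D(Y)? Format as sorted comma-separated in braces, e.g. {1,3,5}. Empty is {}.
Constraint 1 (Z != W) on D(Z)={1,2,6} D(W)={1,2,3,4,5,6}: no change
Constraint 2 (Z < U) on D(Z)={1,2,6} D(U)={1,2,3,5,6}: Z {1,2,6}->{1,2}; U {1,2,3,5,6}->{2,3,5,6}
Constraint 3 (Y < Z) on D(Y)={1,2,3,4,5,6} D(Z)={1,2}: Y {1,2,3,4,5,6}->{1}; Z {1,2}->{2}
So after constraint 3: D(Y) = {1}

Answer: {1}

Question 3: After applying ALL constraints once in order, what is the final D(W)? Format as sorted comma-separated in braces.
Answer: {2,3,4,5,6}

Derivation:
Constraint 1 (Z != W) on D(Z)={1,2,6} D(W)={1,2,3,4,5,6}: no change
Constraint 2 (Z < U) on D(Z)={1,2,6} D(U)={1,2,3,5,6}: Z {1,2,6}->{1,2}; U {1,2,3,5,6}->{2,3,5,6}
Constraint 3 (Y < Z) on D(Y)={1,2,3,4,5,6} D(Z)={1,2}: Y {1,2,3,4,5,6}->{1}; Z {1,2}->{2}
Constraint 4 (Y < W) on D(Y)={1} D(W)={1,2,3,4,5,6}: W {1,2,3,4,5,6}->{2,3,4,5,6}
So after all 4 constraints: D(W) = {2,3,4,5,6}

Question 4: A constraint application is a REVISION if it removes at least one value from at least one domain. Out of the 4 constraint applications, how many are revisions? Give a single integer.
Constraint 1 (Z != W) on D(Z)={1,2,6} D(W)={1,2,3,4,5,6}: no change => not a revision
Constraint 2 (Z < U) on D(Z)={1,2,6} D(U)={1,2,3,5,6}: Z {1,2,6}->{1,2}; U {1,2,3,5,6}->{2,3,5,6} => REVISION
Constraint 3 (Y < Z) on D(Y)={1,2,3,4,5,6} D(Z)={1,2}: Y {1,2,3,4,5,6}->{1}; Z {1,2}->{2} => REVISION
Constraint 4 (Y < W) on D(Y)={1} D(W)={1,2,3,4,5,6}: W {1,2,3,4,5,6}->{2,3,4,5,6} => REVISION
Total revisions = 3

Answer: 3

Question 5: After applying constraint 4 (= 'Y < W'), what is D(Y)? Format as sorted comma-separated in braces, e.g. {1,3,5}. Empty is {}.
Answer: {1}

Derivation:
Constraint 1 (Z != W) on D(Z)={1,2,6} D(W)={1,2,3,4,5,6}: no change
Constraint 2 (Z < U) on D(Z)={1,2,6} D(U)={1,2,3,5,6}: Z {1,2,6}->{1,2}; U {1,2,3,5,6}->{2,3,5,6}
Constraint 3 (Y < Z) on D(Y)={1,2,3,4,5,6} D(Z)={1,2}: Y {1,2,3,4,5,6}->{1}; Z {1,2}->{2}
Constraint 4 (Y < W) on D(Y)={1} D(W)={1,2,3,4,5,6}: W {1,2,3,4,5,6}->{2,3,4,5,6}
So after constraint 4: D(Y) = {1}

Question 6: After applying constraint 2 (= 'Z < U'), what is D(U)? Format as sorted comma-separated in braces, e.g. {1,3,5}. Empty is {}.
Constraint 1 (Z != W) on D(Z)={1,2,6} D(W)={1,2,3,4,5,6}: no change
Constraint 2 (Z < U) on D(Z)={1,2,6} D(U)={1,2,3,5,6}: Z {1,2,6}->{1,2}; U {1,2,3,5,6}->{2,3,5,6}
So after constraint 2: D(U) = {2,3,5,6}

Answer: {2,3,5,6}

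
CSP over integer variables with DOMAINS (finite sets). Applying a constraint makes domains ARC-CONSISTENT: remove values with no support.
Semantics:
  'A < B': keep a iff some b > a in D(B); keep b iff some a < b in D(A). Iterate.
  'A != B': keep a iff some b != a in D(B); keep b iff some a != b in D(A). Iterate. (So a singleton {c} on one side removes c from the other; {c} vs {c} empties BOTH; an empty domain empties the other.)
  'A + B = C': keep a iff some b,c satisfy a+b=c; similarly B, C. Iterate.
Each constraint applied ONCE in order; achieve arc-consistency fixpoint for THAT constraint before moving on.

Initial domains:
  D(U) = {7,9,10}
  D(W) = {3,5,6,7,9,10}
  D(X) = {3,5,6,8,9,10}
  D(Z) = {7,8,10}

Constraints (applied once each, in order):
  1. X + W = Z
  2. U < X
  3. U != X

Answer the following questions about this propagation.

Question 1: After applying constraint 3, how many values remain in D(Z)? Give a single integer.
Constraint 1 (X + W = Z) on D(X)={3,5,6,8,9,10} D(W)={3,5,6,7,9,10} D(Z)={7,8,10}: X {3,5,6,8,9,10}->{3,5}; W {3,5,6,7,9,10}->{3,5,7}; Z {7,8,10}->{8,10}
Constraint 2 (U < X) on D(U)={7,9,10} D(X)={3,5}: U {7,9,10}->{}; X {3,5}->{}
Constraint 3 (U != X) on D(U)={} D(X)={}: no change
So after constraint 3: D(Z)={8,10}, size = 2

Answer: 2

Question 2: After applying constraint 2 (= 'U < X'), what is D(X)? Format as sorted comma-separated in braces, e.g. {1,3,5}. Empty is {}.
Answer: {}

Derivation:
Constraint 1 (X + W = Z) on D(X)={3,5,6,8,9,10} D(W)={3,5,6,7,9,10} D(Z)={7,8,10}: X {3,5,6,8,9,10}->{3,5}; W {3,5,6,7,9,10}->{3,5,7}; Z {7,8,10}->{8,10}
Constraint 2 (U < X) on D(U)={7,9,10} D(X)={3,5}: U {7,9,10}->{}; X {3,5}->{}
So after constraint 2: D(X) = {}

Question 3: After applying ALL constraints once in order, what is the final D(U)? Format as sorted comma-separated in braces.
Constraint 1 (X + W = Z) on D(X)={3,5,6,8,9,10} D(W)={3,5,6,7,9,10} D(Z)={7,8,10}: X {3,5,6,8,9,10}->{3,5}; W {3,5,6,7,9,10}->{3,5,7}; Z {7,8,10}->{8,10}
Constraint 2 (U < X) on D(U)={7,9,10} D(X)={3,5}: U {7,9,10}->{}; X {3,5}->{}
Constraint 3 (U != X) on D(U)={} D(X)={}: no change
So after all 3 constraints: D(U) = {}

Answer: {}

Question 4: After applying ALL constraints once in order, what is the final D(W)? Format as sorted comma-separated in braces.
Answer: {3,5,7}

Derivation:
Constraint 1 (X + W = Z) on D(X)={3,5,6,8,9,10} D(W)={3,5,6,7,9,10} D(Z)={7,8,10}: X {3,5,6,8,9,10}->{3,5}; W {3,5,6,7,9,10}->{3,5,7}; Z {7,8,10}->{8,10}
Constraint 2 (U < X) on D(U)={7,9,10} D(X)={3,5}: U {7,9,10}->{}; X {3,5}->{}
Constraint 3 (U != X) on D(U)={} D(X)={}: no change
So after all 3 constraints: D(W) = {3,5,7}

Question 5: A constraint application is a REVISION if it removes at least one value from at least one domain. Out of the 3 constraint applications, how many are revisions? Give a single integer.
Constraint 1 (X + W = Z) on D(X)={3,5,6,8,9,10} D(W)={3,5,6,7,9,10} D(Z)={7,8,10}: X {3,5,6,8,9,10}->{3,5}; W {3,5,6,7,9,10}->{3,5,7}; Z {7,8,10}->{8,10} => REVISION
Constraint 2 (U < X) on D(U)={7,9,10} D(X)={3,5}: U {7,9,10}->{}; X {3,5}->{} => REVISION
Constraint 3 (U != X) on D(U)={} D(X)={}: no change => not a revision
Total revisions = 2

Answer: 2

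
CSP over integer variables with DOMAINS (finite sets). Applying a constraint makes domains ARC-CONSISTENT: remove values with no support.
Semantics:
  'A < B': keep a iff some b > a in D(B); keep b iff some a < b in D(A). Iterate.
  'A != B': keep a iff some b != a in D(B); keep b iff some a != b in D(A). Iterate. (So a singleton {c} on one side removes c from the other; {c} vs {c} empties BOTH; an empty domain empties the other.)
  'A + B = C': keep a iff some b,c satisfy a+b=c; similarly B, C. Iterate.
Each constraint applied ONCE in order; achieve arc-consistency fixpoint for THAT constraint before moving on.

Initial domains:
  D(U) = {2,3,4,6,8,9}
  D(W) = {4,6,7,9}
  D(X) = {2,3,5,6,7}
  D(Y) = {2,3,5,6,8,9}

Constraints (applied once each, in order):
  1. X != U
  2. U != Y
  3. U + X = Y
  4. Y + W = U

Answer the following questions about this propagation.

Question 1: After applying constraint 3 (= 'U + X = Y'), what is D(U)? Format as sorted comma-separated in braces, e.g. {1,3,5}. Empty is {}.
Answer: {2,3,4,6}

Derivation:
Constraint 1 (X != U) on D(X)={2,3,5,6,7} D(U)={2,3,4,6,8,9}: no change
Constraint 2 (U != Y) on D(U)={2,3,4,6,8,9} D(Y)={2,3,5,6,8,9}: no change
Constraint 3 (U + X = Y) on D(U)={2,3,4,6,8,9} D(X)={2,3,5,6,7} D(Y)={2,3,5,6,8,9}: U {2,3,4,6,8,9}->{2,3,4,6}; Y {2,3,5,6,8,9}->{5,6,8,9}
So after constraint 3: D(U) = {2,3,4,6}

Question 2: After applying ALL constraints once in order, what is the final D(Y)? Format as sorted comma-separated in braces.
Constraint 1 (X != U) on D(X)={2,3,5,6,7} D(U)={2,3,4,6,8,9}: no change
Constraint 2 (U != Y) on D(U)={2,3,4,6,8,9} D(Y)={2,3,5,6,8,9}: no change
Constraint 3 (U + X = Y) on D(U)={2,3,4,6,8,9} D(X)={2,3,5,6,7} D(Y)={2,3,5,6,8,9}: U {2,3,4,6,8,9}->{2,3,4,6}; Y {2,3,5,6,8,9}->{5,6,8,9}
Constraint 4 (Y + W = U) on D(Y)={5,6,8,9} D(W)={4,6,7,9} D(U)={2,3,4,6}: Y {5,6,8,9}->{}; W {4,6,7,9}->{}; U {2,3,4,6}->{}
So after all 4 constraints: D(Y) = {}

Answer: {}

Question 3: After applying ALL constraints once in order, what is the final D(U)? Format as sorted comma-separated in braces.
Answer: {}

Derivation:
Constraint 1 (X != U) on D(X)={2,3,5,6,7} D(U)={2,3,4,6,8,9}: no change
Constraint 2 (U != Y) on D(U)={2,3,4,6,8,9} D(Y)={2,3,5,6,8,9}: no change
Constraint 3 (U + X = Y) on D(U)={2,3,4,6,8,9} D(X)={2,3,5,6,7} D(Y)={2,3,5,6,8,9}: U {2,3,4,6,8,9}->{2,3,4,6}; Y {2,3,5,6,8,9}->{5,6,8,9}
Constraint 4 (Y + W = U) on D(Y)={5,6,8,9} D(W)={4,6,7,9} D(U)={2,3,4,6}: Y {5,6,8,9}->{}; W {4,6,7,9}->{}; U {2,3,4,6}->{}
So after all 4 constraints: D(U) = {}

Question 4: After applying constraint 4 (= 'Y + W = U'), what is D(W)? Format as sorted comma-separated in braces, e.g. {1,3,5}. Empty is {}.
Constraint 1 (X != U) on D(X)={2,3,5,6,7} D(U)={2,3,4,6,8,9}: no change
Constraint 2 (U != Y) on D(U)={2,3,4,6,8,9} D(Y)={2,3,5,6,8,9}: no change
Constraint 3 (U + X = Y) on D(U)={2,3,4,6,8,9} D(X)={2,3,5,6,7} D(Y)={2,3,5,6,8,9}: U {2,3,4,6,8,9}->{2,3,4,6}; Y {2,3,5,6,8,9}->{5,6,8,9}
Constraint 4 (Y + W = U) on D(Y)={5,6,8,9} D(W)={4,6,7,9} D(U)={2,3,4,6}: Y {5,6,8,9}->{}; W {4,6,7,9}->{}; U {2,3,4,6}->{}
So after constraint 4: D(W) = {}

Answer: {}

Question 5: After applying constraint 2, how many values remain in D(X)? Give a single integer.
Answer: 5

Derivation:
Constraint 1 (X != U) on D(X)={2,3,5,6,7} D(U)={2,3,4,6,8,9}: no change
Constraint 2 (U != Y) on D(U)={2,3,4,6,8,9} D(Y)={2,3,5,6,8,9}: no change
So after constraint 2: D(X)={2,3,5,6,7}, size = 5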